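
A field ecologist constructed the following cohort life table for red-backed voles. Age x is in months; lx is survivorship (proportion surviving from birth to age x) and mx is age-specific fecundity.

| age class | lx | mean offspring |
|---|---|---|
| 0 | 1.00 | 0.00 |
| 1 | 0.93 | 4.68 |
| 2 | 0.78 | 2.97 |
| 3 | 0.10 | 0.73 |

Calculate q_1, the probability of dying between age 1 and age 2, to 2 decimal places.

0.16

q_1 = (l_1 − l_2) / l_1 = (0.93 − 0.78) / 0.93
     = 0.15 / 0.93 = 0.16129… → 0.16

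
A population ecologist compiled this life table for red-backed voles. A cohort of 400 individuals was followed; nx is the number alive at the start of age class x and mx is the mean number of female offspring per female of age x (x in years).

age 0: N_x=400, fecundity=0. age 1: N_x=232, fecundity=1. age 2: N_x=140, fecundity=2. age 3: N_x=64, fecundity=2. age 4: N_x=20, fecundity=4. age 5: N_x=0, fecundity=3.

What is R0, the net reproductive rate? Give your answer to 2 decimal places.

1.80

lx = nx/n0 = nx/400: 1, 0.58, 0.35, 0.16, 0.05, 0
lx·mx by age: 0, 0.58, 0.7, 0.32, 0.2, 0
R0 = Σ lx·mx = 1.8 → 1.80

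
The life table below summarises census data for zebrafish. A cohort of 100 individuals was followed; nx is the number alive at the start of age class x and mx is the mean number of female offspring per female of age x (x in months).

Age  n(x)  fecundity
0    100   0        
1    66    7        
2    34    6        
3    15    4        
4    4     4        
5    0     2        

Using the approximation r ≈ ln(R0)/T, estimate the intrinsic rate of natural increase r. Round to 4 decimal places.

lx = nx/n0 = nx/100: 1, 0.66, 0.34, 0.15, 0.04, 0
R0 = Σ lx·mx = 0 + 4.62 + 2.04 + 0.6 + 0.16 + 0 = 7.42
Σ x·lx·mx = 11.14; T = 11.14/7.42 = 1.50135…
r ≈ ln(R0)/T = ln(7.42)/1.50135… = 1.33492… → 1.3349

1.3349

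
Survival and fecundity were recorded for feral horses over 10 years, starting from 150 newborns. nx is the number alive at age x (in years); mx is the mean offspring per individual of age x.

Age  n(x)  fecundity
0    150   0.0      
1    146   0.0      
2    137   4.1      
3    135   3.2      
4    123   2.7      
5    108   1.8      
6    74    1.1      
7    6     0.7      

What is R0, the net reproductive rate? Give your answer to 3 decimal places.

lx = nx/n0 = nx/150: 1, 0.97333…, 0.91333…, 0.9, 0.82, 0.72, 0.49333…, 0.04
lx·mx by age: 0, 0, 3.744667…, 2.88, 2.214, 1.296, 0.542667…, 0.028
R0 = Σ lx·mx = 10.705333… → 10.705

10.705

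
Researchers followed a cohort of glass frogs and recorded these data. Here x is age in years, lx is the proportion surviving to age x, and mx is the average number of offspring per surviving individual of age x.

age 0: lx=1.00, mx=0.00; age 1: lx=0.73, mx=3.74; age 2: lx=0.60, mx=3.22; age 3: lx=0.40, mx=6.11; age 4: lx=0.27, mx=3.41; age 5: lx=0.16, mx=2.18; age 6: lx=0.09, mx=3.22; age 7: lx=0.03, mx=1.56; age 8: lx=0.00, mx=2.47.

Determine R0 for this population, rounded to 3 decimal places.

8.712

lx·mx by age: 0, 2.7302, 1.932, 2.444, 0.9207, 0.3488, 0.2898, 0.0468, 0
R0 = Σ lx·mx = 8.7123 → 8.712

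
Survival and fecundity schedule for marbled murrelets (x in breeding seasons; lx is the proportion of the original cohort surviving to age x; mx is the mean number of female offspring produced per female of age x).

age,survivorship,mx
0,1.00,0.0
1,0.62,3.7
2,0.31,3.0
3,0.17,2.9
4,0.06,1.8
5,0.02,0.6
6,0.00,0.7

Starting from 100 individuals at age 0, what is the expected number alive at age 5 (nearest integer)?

Expected survivors = N0 · l_5 = 100 × 0.02 = 2 → 2

2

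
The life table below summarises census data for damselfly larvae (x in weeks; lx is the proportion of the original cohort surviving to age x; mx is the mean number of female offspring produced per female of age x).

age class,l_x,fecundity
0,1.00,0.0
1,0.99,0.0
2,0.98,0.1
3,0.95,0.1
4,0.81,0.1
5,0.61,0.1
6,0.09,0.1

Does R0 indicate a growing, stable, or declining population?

declining

R0 = Σ lx·mx = 0 + 0 + 0.098 + 0.095 + 0.081 + 0.061 + 0.009 = 0.344
R0 < 1, so the population is declining.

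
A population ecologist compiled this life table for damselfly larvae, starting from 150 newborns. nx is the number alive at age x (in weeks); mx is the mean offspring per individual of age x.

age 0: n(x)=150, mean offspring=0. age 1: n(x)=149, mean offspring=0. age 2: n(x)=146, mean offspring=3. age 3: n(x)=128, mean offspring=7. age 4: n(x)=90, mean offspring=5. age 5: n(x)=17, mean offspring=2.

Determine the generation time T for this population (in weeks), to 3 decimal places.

3.044

lx = nx/n0 = nx/150: 1, 0.99333…, 0.97333…, 0.85333…, 0.6, 0.11333…
lx·mx: 0, 0, 2.92…, 5.973333…, 3, 0.226667… → R0 = 12.12…
x·lx·mx: 0, 0, 5.84…, 17.92…, 12, 1.133333… → Σ = 36.893333…
T = 36.893333… / 12.12… = 3.044004… → 3.044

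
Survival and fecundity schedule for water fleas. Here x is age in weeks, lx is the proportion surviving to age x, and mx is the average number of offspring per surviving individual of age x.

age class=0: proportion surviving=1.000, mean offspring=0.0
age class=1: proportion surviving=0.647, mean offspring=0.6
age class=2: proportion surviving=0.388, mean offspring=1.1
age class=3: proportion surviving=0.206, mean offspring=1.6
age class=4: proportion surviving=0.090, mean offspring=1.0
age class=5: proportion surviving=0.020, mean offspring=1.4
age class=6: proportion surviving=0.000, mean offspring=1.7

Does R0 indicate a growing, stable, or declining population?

R0 = Σ lx·mx = 0 + 0.3882 + 0.4268 + 0.3296 + 0.09 + 0.028 + 0 = 1.2626
R0 > 1, so the population is growing.

growing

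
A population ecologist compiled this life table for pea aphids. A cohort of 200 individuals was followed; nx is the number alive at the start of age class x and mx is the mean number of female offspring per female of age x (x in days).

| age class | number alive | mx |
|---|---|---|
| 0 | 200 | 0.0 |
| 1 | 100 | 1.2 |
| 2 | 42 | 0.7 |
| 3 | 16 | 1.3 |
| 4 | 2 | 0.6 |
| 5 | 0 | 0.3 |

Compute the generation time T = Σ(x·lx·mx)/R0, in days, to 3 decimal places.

lx = nx/n0 = nx/200: 1, 0.5, 0.21, 0.08, 0.01, 0
lx·mx: 0, 0.6, 0.147, 0.104, 0.006, 0 → R0 = 0.857
x·lx·mx: 0, 0.6, 0.294, 0.312, 0.024, 0 → Σ = 1.23
T = 1.23 / 0.857 = 1.435239… → 1.435

1.435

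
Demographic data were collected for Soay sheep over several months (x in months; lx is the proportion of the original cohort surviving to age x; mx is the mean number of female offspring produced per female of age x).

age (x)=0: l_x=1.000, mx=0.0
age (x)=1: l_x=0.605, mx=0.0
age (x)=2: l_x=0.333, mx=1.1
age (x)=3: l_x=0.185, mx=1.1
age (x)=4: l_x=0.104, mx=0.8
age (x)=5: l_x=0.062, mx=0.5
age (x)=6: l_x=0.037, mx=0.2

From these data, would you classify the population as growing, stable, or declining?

declining

R0 = Σ lx·mx = 0 + 0 + 0.3663 + 0.2035 + 0.0832 + 0.031 + 0.0074 = 0.6914
R0 < 1, so the population is declining.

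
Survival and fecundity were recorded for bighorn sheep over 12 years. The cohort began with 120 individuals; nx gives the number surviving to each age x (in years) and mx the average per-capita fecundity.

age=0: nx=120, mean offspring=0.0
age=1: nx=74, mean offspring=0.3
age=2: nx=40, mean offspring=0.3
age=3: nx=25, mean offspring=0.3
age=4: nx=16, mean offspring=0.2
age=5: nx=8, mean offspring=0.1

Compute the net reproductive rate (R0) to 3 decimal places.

0.381

lx = nx/n0 = nx/120: 1, 0.61667…, 0.33333…, 0.20833…, 0.13333…, 0.06667…
lx·mx by age: 0, 0.185…, 0.1…, 0.0625…, 0.026667…, 0.006667…
R0 = Σ lx·mx = 0.380833… → 0.381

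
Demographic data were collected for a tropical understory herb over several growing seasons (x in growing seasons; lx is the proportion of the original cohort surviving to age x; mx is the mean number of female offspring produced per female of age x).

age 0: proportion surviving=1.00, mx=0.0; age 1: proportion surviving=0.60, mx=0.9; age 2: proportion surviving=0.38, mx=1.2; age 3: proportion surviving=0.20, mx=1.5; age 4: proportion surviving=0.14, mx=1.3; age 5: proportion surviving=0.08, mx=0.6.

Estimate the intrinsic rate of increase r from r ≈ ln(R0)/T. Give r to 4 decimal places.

R0 = Σ lx·mx = 0 + 0.54 + 0.456 + 0.3 + 0.182 + 0.048 = 1.526
Σ x·lx·mx = 3.32; T = 3.32/1.526 = 2.17562…
r ≈ ln(R0)/T = ln(1.526)/2.17562… = 0.194266… → 0.1943

0.1943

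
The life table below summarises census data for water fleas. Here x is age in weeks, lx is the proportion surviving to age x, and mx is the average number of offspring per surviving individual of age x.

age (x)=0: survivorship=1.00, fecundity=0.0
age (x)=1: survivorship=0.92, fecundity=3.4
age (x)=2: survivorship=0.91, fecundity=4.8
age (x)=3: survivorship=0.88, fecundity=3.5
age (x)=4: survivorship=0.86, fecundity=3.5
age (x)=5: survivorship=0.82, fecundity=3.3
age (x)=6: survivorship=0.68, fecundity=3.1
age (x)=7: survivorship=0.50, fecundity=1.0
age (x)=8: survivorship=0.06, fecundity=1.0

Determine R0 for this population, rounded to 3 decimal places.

18.960

lx·mx by age: 0, 3.128, 4.368, 3.08, 3.01, 2.706, 2.108, 0.5, 0.06
R0 = Σ lx·mx = 18.96 → 18.960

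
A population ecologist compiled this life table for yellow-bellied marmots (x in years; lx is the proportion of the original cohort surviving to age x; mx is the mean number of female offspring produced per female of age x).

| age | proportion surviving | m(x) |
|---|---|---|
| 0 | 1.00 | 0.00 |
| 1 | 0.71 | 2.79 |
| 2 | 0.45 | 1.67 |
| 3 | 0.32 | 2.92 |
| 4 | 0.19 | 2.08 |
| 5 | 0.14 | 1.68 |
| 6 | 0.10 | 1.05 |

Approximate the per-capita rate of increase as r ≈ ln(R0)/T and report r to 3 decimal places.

0.674

R0 = Σ lx·mx = 0 + 1.9809 + 0.7515 + 0.9344 + 0.3952 + 0.2352 + 0.105 = 4.4022
Σ x·lx·mx = 9.6739; T = 9.6739/4.4022 = 2.19751…
r ≈ ln(R0)/T = ln(4.4022)/2.19751… = 0.67445… → 0.674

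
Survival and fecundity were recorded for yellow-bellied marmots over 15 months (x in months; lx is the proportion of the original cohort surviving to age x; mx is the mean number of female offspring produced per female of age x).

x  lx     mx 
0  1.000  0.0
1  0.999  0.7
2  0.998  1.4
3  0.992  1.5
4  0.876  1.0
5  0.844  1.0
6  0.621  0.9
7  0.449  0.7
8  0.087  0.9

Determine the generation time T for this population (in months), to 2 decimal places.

3.49

lx·mx: 0, 0.6993, 1.3972, 1.488, 0.876, 0.844, 0.5589, 0.3143, 0.0783 → R0 = 6.256
x·lx·mx: 0, 0.6993, 2.7944, 4.464, 3.504, 4.22, 3.3534, 2.2001, 0.6264 → Σ = 21.8616
T = 21.8616 / 6.256 = 3.494501… → 3.49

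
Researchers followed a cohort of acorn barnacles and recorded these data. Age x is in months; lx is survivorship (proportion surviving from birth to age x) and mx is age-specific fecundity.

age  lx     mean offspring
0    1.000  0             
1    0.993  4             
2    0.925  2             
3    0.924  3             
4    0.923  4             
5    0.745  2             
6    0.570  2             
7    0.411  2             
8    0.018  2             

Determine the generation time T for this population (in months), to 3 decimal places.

lx·mx: 0, 3.972, 1.85, 2.772, 3.692, 1.49, 1.14, 0.822, 0.036 → R0 = 15.774
x·lx·mx: 0, 3.972, 3.7, 8.316, 14.768, 7.45, 6.84, 5.754, 0.288 → Σ = 51.088
T = 51.088 / 15.774 = 3.238747… → 3.239

3.239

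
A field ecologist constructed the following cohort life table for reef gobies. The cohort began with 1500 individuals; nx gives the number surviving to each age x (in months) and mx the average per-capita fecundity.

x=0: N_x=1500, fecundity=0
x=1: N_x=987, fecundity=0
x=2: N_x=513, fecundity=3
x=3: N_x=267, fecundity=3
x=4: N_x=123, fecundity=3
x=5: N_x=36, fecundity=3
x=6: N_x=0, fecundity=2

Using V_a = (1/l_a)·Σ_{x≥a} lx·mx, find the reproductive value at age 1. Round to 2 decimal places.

lx = nx/n0 = nx/1500: 1, 0.658, 0.342, 0.178, 0.082, 0.024, 0
lx·mx for x ≥ 1: 0, 1.026, 0.534, 0.246, 0.072, 0 → sum = 1.878
V_1 = 1.878 / l_1 = 1.878 / 0.658 = 2.854103… → 2.85

2.85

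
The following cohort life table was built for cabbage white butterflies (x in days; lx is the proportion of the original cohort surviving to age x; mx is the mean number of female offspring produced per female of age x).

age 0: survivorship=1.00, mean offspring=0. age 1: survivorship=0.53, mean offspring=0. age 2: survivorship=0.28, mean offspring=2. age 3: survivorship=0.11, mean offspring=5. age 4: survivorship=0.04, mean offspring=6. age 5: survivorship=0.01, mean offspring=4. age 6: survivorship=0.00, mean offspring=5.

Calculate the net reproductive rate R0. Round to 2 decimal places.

lx·mx by age: 0, 0, 0.56, 0.55, 0.24, 0.04, 0
R0 = Σ lx·mx = 1.39 → 1.39

1.39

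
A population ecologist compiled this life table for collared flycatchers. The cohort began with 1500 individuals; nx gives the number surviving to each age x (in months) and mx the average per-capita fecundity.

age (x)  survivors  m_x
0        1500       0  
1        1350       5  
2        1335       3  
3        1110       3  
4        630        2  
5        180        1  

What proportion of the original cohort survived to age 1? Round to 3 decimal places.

l_1 = n_1/n_0 = 1350/1500 = 0.9 → 0.900

0.900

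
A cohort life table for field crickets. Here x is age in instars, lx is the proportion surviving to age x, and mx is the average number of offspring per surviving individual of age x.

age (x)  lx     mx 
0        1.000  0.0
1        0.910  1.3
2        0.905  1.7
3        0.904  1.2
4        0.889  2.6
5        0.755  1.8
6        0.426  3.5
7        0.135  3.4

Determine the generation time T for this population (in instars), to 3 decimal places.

3.789

lx·mx: 0, 1.183, 1.5385, 1.0848, 2.3114, 1.359, 1.491, 0.459 → R0 = 9.4267
x·lx·mx: 0, 1.183, 3.077, 3.2544, 9.2456, 6.795, 8.946, 3.213 → Σ = 35.714
T = 35.714 / 9.4267 = 3.7886… → 3.789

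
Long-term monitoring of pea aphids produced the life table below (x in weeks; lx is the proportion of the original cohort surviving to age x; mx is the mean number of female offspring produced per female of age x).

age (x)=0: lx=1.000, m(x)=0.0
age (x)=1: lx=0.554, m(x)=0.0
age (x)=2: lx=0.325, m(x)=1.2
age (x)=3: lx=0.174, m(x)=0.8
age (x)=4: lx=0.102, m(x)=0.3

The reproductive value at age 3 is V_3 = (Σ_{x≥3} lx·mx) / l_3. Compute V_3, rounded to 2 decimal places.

0.98

lx·mx for x ≥ 3: 0.1392, 0.0306 → sum = 0.1698
V_3 = 0.1698 / l_3 = 0.1698 / 0.174 = 0.975862… → 0.98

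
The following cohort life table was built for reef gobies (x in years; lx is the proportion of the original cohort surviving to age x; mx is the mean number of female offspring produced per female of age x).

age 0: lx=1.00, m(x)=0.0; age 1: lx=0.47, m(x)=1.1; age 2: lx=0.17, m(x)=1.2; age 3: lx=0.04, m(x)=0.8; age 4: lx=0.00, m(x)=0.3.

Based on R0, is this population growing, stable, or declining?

declining

R0 = Σ lx·mx = 0 + 0.517 + 0.204 + 0.032 + 0 = 0.753
R0 < 1, so the population is declining.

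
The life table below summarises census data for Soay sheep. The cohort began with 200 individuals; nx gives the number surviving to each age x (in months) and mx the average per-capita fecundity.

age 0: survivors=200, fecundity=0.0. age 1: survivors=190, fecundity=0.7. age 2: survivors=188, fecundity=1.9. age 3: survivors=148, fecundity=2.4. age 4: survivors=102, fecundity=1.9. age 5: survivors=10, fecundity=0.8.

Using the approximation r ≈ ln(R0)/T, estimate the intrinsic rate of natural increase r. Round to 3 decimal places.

lx = nx/n0 = nx/200: 1, 0.95, 0.94, 0.74, 0.51, 0.05
R0 = Σ lx·mx = 0 + 0.665 + 1.786 + 1.776 + 0.969 + 0.04 = 5.236
Σ x·lx·mx = 13.641; T = 13.641/5.236 = 2.60523…
r ≈ ln(R0)/T = ln(5.236)/2.60523… = 0.63547… → 0.635

0.635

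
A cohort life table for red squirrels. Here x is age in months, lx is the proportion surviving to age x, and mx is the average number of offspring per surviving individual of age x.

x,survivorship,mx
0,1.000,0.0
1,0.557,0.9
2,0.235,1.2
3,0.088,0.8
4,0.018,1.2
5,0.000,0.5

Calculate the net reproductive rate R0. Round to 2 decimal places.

lx·mx by age: 0, 0.5013, 0.282, 0.0704, 0.0216, 0
R0 = Σ lx·mx = 0.8753 → 0.88

0.88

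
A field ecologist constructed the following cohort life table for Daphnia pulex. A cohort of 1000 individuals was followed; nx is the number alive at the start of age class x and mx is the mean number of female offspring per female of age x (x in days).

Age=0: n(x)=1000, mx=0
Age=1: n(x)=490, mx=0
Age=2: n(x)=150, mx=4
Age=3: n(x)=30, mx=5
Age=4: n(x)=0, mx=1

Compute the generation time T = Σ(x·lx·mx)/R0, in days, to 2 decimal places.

lx = nx/n0 = nx/1000: 1, 0.49, 0.15, 0.03, 0
lx·mx: 0, 0, 0.6, 0.15, 0 → R0 = 0.75
x·lx·mx: 0, 0, 1.2, 0.45, 0 → Σ = 1.65
T = 1.65 / 0.75 = 2.2 → 2.20

2.20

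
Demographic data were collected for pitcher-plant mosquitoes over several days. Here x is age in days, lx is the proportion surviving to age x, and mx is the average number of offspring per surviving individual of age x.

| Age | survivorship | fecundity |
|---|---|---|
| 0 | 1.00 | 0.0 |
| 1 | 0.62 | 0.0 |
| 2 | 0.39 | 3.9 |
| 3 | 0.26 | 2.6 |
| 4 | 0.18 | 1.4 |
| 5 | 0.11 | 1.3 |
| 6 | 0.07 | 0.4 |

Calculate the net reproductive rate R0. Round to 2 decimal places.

lx·mx by age: 0, 0, 1.521, 0.676, 0.252, 0.143, 0.028
R0 = Σ lx·mx = 2.62 → 2.62

2.62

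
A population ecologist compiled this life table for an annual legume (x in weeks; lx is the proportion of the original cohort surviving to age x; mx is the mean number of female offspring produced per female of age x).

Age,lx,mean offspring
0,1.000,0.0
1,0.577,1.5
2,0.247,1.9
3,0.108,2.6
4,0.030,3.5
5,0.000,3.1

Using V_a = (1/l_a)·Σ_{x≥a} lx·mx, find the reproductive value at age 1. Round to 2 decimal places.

2.98

lx·mx for x ≥ 1: 0.8655, 0.4693, 0.2808, 0.105, 0 → sum = 1.7206
V_1 = 1.7206 / l_1 = 1.7206 / 0.577 = 2.981976… → 2.98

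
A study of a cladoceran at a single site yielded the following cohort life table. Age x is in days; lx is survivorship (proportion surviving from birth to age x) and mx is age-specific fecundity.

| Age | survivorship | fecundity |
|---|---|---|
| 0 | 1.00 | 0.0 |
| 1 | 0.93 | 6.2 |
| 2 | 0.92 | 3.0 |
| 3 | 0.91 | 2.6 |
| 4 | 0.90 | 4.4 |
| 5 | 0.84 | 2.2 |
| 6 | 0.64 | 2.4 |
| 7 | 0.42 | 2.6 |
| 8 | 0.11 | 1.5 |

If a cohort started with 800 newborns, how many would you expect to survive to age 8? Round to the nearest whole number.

Expected survivors = N0 · l_8 = 800 × 0.11 = 88 → 88

88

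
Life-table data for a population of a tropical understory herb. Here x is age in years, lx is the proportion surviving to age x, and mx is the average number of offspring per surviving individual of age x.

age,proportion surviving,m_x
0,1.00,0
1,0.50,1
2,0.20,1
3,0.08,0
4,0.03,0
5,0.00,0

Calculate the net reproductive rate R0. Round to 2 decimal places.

lx·mx by age: 0, 0.5, 0.2, 0, 0, 0
R0 = Σ lx·mx = 0.7 → 0.70

0.70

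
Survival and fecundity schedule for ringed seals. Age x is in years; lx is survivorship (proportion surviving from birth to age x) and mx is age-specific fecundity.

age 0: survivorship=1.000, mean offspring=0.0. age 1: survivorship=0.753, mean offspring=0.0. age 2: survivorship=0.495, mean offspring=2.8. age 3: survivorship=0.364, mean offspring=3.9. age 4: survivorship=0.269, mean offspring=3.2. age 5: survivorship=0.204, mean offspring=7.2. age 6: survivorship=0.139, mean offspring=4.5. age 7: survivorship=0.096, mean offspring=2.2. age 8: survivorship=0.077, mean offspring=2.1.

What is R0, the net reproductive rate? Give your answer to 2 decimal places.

6.13

lx·mx by age: 0, 0, 1.386, 1.4196, 0.8608, 1.4688, 0.6255, 0.2112, 0.1617
R0 = Σ lx·mx = 6.1336 → 6.13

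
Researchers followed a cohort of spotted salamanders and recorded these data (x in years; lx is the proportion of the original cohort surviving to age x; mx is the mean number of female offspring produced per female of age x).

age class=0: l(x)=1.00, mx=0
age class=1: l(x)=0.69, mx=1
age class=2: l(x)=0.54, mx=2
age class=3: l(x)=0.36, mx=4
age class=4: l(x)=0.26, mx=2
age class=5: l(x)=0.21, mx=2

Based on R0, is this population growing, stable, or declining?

R0 = Σ lx·mx = 0 + 0.69 + 1.08 + 1.44 + 0.52 + 0.42 = 4.15
R0 > 1, so the population is growing.

growing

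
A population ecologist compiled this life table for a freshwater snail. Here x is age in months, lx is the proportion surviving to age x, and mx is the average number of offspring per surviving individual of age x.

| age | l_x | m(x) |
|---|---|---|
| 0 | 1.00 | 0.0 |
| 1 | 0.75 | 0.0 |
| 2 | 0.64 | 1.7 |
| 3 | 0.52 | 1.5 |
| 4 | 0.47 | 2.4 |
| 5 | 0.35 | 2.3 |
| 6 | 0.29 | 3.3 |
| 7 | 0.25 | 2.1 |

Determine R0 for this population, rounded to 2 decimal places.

lx·mx by age: 0, 0, 1.088, 0.78, 1.128, 0.805, 0.957, 0.525
R0 = Σ lx·mx = 5.283 → 5.28

5.28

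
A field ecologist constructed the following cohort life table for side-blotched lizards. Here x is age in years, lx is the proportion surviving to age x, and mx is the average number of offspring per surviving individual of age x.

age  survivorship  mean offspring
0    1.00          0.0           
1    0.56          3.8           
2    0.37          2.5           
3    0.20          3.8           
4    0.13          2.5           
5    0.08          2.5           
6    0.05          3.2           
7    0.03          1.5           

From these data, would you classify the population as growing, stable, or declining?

growing

R0 = Σ lx·mx = 0 + 2.128 + 0.925 + 0.76 + 0.325 + 0.2 + 0.16 + 0.045 = 4.543
R0 > 1, so the population is growing.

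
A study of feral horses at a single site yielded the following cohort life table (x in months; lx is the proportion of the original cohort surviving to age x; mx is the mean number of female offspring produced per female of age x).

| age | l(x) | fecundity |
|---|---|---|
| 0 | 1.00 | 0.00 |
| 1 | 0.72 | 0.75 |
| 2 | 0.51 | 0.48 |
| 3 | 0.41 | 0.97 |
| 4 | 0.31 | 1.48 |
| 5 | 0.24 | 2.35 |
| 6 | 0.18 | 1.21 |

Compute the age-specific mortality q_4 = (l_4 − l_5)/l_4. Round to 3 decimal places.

0.226

q_4 = (l_4 − l_5) / l_4 = (0.31 − 0.24) / 0.31
     = 0.07 / 0.31 = 0.225806… → 0.226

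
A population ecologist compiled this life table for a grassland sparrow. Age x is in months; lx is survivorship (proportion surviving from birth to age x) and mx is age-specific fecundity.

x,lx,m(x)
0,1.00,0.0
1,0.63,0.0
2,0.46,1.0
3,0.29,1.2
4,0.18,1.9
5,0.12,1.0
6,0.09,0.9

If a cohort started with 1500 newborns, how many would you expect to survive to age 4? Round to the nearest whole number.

270

Expected survivors = N0 · l_4 = 1500 × 0.18 = 270 → 270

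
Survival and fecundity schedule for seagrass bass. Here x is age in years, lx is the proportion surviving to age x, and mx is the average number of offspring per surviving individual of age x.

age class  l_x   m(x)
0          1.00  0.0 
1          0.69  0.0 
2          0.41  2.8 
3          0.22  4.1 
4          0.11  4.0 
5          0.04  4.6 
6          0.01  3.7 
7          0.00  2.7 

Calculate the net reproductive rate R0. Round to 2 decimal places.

lx·mx by age: 0, 0, 1.148, 0.902, 0.44, 0.184, 0.037, 0
R0 = Σ lx·mx = 2.711 → 2.71

2.71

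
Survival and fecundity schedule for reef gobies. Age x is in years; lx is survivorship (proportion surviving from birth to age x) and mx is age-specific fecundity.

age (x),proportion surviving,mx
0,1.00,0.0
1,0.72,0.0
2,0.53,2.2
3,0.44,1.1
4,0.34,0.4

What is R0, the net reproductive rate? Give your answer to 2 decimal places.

1.79

lx·mx by age: 0, 0, 1.166, 0.484, 0.136
R0 = Σ lx·mx = 1.786 → 1.79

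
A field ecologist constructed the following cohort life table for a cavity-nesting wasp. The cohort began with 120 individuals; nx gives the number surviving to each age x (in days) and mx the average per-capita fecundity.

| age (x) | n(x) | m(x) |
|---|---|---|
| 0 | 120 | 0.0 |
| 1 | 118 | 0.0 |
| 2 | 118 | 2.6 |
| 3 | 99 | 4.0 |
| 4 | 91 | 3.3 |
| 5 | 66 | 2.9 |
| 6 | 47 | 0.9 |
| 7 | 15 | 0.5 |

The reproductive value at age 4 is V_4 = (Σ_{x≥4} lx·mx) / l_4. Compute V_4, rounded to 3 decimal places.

lx = nx/n0 = nx/120: 1, 0.98333…, 0.98333…, 0.825, 0.75833…, 0.55, 0.39167…, 0.125
lx·mx for x ≥ 4: 2.5025…, 1.595, 0.3525…, 0.0625 → sum = 4.5125…
V_4 = 4.5125… / l_4 = 4.5125… / 0.758333… = 5.950549… → 5.951

5.951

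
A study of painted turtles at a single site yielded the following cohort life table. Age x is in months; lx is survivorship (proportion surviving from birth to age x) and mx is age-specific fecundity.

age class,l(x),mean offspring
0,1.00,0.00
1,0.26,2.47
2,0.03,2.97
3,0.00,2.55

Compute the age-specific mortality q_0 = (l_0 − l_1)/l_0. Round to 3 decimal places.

q_0 = (l_0 − l_1) / l_0 = (1 − 0.26) / 1
     = 0.74 / 1 = 0.74 → 0.740

0.740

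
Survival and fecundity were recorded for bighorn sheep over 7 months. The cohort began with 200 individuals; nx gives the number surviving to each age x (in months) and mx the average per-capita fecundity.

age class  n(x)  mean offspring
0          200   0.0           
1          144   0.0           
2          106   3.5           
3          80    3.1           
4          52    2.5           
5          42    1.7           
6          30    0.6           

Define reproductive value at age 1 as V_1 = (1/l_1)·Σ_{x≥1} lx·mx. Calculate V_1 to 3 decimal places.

lx = nx/n0 = nx/200: 1, 0.72, 0.53, 0.4, 0.26, 0.21, 0.15
lx·mx for x ≥ 1: 0, 1.855, 1.24, 0.65, 0.357, 0.09 → sum = 4.192
V_1 = 4.192 / l_1 = 4.192 / 0.72 = 5.822222… → 5.822

5.822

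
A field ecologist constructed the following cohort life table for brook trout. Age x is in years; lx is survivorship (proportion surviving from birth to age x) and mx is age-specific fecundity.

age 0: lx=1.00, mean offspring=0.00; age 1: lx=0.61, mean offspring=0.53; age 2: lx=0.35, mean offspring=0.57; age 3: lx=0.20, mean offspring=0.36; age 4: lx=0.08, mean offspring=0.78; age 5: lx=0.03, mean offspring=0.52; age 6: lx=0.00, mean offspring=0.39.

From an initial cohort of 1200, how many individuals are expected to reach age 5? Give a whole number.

36

Expected survivors = N0 · l_5 = 1200 × 0.03 = 36 → 36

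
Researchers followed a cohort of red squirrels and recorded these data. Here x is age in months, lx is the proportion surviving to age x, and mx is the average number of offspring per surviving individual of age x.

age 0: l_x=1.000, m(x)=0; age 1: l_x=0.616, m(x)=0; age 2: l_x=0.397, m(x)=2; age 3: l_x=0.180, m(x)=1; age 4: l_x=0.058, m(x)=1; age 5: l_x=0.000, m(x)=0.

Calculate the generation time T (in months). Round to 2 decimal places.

2.29

lx·mx: 0, 0, 0.794, 0.18, 0.058, 0 → R0 = 1.032
x·lx·mx: 0, 0, 1.588, 0.54, 0.232, 0 → Σ = 2.36
T = 2.36 / 1.032 = 2.286822… → 2.29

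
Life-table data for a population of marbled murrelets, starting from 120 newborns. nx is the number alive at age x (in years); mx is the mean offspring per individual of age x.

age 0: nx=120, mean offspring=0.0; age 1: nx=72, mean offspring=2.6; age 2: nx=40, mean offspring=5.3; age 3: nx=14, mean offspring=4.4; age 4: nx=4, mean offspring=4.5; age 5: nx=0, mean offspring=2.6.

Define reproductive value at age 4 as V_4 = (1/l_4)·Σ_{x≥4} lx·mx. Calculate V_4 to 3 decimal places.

4.500

lx = nx/n0 = nx/120: 1, 0.6, 0.33333…, 0.11667…, 0.03333…, 0
lx·mx for x ≥ 4: 0.15…, 0 → sum = 0.15…
V_4 = 0.15… / l_4 = 0.15… / 0.033333… = 4.5… → 4.500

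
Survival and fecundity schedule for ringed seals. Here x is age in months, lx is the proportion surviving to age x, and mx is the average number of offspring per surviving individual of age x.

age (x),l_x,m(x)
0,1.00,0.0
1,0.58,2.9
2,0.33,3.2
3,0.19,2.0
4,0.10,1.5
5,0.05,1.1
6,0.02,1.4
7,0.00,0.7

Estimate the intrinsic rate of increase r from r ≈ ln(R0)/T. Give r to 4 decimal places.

0.6780

R0 = Σ lx·mx = 0 + 1.682 + 1.056 + 0.38 + 0.15 + 0.055 + 0.028 + 0 = 3.351
Σ x·lx·mx = 5.977; T = 5.977/3.351 = 1.78365…
r ≈ ln(R0)/T = ln(3.351)/1.78365… = 0.67797… → 0.6780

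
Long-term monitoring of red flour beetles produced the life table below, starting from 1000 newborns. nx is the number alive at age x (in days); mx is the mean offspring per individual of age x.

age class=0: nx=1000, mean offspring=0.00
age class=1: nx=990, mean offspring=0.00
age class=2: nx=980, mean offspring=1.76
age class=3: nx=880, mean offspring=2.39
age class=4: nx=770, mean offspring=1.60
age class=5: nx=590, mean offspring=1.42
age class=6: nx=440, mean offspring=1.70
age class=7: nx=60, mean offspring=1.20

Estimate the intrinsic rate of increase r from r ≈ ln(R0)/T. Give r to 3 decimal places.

lx = nx/n0 = nx/1000: 1, 0.99, 0.98, 0.88, 0.77, 0.59, 0.44, 0.06
R0 = Σ lx·mx = 0 + 0 + 1.7248 + 2.1032 + 1.232 + 0.8378 + 0.748 + 0.072 = 6.7178
Σ x·lx·mx = 23.8682; T = 23.8682/6.7178 = 3.55298…
r ≈ ln(R0)/T = ln(6.7178)/3.55298… = 0.5361… → 0.536

0.536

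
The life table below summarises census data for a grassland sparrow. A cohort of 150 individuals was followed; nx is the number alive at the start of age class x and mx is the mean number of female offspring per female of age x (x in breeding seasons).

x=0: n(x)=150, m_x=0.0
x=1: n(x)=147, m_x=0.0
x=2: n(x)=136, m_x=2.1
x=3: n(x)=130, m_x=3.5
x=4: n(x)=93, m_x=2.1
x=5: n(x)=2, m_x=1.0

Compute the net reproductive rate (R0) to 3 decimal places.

6.253

lx = nx/n0 = nx/150: 1, 0.98, 0.90667…, 0.86667…, 0.62, 0.01333…
lx·mx by age: 0, 0, 1.904…, 3.033333…, 1.302, 0.013333…
R0 = Σ lx·mx = 6.252667… → 6.253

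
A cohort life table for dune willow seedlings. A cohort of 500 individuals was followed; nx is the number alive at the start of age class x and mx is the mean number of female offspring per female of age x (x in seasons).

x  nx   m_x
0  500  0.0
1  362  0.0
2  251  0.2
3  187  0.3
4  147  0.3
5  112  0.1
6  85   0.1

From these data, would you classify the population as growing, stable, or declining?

declining

lx = nx/n0 = nx/500: 1, 0.724, 0.502, 0.374, 0.294, 0.224, 0.17
R0 = Σ lx·mx = 0 + 0 + 0.1004 + 0.1122 + 0.0882 + 0.0224 + 0.017 = 0.3402
R0 < 1, so the population is declining.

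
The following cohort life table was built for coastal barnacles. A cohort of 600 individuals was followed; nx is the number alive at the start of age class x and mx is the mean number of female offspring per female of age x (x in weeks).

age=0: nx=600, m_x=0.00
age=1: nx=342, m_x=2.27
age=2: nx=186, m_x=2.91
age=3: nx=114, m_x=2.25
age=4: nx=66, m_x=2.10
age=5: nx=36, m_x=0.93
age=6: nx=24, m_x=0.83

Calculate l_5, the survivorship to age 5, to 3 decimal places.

0.060

l_5 = n_5/n_0 = 36/600 = 0.06 → 0.060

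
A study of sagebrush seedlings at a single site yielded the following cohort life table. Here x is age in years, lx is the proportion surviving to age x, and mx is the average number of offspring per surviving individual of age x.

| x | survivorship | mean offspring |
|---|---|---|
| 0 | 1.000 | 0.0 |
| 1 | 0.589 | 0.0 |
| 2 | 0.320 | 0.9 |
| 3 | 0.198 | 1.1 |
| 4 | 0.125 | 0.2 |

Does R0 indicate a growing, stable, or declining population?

declining

R0 = Σ lx·mx = 0 + 0 + 0.288 + 0.2178 + 0.025 = 0.5308
R0 < 1, so the population is declining.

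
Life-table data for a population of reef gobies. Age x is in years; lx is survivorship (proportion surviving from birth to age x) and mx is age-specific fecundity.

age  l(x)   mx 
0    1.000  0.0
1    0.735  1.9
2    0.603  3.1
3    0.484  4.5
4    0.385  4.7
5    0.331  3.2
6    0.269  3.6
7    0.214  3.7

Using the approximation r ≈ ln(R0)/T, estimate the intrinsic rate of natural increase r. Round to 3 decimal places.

R0 = Σ lx·mx = 0 + 1.3965 + 1.8693 + 2.178 + 1.8095 + 1.0592 + 0.9684 + 0.7918 = 10.0727
Σ x·lx·mx = 35.5561; T = 35.5561/10.0727 = 3.52995…
r ≈ ln(R0)/T = ln(10.0727)/3.52995… = 0.65435… → 0.654

0.654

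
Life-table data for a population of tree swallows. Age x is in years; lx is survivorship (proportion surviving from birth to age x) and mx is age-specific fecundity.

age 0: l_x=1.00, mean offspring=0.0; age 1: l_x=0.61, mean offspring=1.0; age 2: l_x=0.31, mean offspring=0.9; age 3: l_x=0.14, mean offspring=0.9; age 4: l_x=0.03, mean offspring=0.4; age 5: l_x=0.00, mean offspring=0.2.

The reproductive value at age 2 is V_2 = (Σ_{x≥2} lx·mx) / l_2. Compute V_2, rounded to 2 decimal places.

lx·mx for x ≥ 2: 0.279, 0.126, 0.012, 0 → sum = 0.417
V_2 = 0.417 / l_2 = 0.417 / 0.31 = 1.345161… → 1.35

1.35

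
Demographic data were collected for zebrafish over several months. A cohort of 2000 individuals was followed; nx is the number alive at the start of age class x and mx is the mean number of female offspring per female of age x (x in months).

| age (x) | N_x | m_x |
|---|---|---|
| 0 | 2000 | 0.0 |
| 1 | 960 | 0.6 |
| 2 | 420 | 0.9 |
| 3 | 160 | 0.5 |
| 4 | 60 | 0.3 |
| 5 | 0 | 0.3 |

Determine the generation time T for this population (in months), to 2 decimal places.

1.56

lx = nx/n0 = nx/2000: 1, 0.48, 0.21, 0.08, 0.03, 0
lx·mx: 0, 0.288, 0.189, 0.04, 0.009, 0 → R0 = 0.526
x·lx·mx: 0, 0.288, 0.378, 0.12, 0.036, 0 → Σ = 0.822
T = 0.822 / 0.526 = 1.562738… → 1.56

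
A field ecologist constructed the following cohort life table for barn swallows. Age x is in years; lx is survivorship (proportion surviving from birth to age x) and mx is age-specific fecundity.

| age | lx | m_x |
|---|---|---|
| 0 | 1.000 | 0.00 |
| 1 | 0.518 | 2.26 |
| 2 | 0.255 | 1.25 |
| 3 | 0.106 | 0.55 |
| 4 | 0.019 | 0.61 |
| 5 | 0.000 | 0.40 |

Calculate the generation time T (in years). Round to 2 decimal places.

1.30

lx·mx: 0, 1.17068, 0.31875, 0.0583, 0.01159, 0 → R0 = 1.55932
x·lx·mx: 0, 1.17068, 0.6375, 0.1749, 0.04636, 0 → Σ = 2.02944
T = 2.02944 / 1.55932 = 1.30149… → 1.30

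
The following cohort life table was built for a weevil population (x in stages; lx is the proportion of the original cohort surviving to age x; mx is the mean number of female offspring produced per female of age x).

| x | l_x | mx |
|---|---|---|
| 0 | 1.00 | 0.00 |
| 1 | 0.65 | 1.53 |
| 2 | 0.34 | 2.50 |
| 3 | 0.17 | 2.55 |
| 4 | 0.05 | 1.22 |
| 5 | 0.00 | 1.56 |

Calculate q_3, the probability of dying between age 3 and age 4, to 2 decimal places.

0.71

q_3 = (l_3 − l_4) / l_3 = (0.17 − 0.05) / 0.17
     = 0.12 / 0.17 = 0.705882… → 0.71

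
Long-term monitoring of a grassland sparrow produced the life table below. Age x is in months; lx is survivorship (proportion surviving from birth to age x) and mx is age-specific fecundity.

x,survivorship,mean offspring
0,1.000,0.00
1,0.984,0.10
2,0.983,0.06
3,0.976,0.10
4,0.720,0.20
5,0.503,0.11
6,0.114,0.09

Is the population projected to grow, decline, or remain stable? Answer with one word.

declining

R0 = Σ lx·mx = 0 + 0.0984 + 0.05898 + 0.0976 + 0.144 + 0.05533 + 0.01026 = 0.46457
R0 < 1, so the population is declining.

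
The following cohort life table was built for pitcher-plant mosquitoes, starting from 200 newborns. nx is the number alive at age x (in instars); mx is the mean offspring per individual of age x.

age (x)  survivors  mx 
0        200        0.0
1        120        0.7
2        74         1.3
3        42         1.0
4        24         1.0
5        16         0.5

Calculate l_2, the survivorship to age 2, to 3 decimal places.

0.370

l_2 = n_2/n_0 = 74/200 = 0.37 → 0.370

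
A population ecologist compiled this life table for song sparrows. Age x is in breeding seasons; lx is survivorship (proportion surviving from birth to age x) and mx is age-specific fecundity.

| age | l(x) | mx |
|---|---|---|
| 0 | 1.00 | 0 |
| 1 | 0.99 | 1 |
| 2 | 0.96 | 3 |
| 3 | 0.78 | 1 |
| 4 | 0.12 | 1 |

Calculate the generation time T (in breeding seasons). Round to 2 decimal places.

2.01

lx·mx: 0, 0.99, 2.88, 0.78, 0.12 → R0 = 4.77
x·lx·mx: 0, 0.99, 5.76, 2.34, 0.48 → Σ = 9.57
T = 9.57 / 4.77 = 2.006289… → 2.01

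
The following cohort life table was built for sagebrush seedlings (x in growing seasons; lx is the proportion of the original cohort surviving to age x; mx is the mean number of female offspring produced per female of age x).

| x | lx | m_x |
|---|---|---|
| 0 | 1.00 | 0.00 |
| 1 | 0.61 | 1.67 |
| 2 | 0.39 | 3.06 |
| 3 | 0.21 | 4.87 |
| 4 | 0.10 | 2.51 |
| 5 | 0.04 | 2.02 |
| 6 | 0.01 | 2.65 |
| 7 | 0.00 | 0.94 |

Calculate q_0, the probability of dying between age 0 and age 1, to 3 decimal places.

q_0 = (l_0 − l_1) / l_0 = (1 − 0.61) / 1
     = 0.39 / 1 = 0.39 → 0.390

0.390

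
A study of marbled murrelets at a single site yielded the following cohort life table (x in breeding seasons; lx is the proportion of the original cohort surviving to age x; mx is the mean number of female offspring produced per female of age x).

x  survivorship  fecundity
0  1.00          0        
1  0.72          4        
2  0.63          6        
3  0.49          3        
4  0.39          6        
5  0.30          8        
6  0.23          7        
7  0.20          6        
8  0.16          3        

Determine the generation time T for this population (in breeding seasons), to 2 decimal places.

lx·mx: 0, 2.88, 3.78, 1.47, 2.34, 2.4, 1.61, 1.2, 0.48 → R0 = 16.16
x·lx·mx: 0, 2.88, 7.56, 4.41, 9.36, 12, 9.66, 8.4, 3.84 → Σ = 58.11
T = 58.11 / 16.16 = 3.595916… → 3.60

3.60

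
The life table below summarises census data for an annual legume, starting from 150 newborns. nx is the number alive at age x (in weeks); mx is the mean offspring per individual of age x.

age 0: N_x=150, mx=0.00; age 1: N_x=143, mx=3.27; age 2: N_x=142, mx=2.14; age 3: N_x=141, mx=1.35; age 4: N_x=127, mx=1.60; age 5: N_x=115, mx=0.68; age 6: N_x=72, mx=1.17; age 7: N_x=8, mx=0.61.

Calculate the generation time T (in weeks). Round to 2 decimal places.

2.54

lx = nx/n0 = nx/150: 1, 0.95333…, 0.94667…, 0.94, 0.84667…, 0.76667…, 0.48, 0.05333…
lx·mx: 0, 3.1174…, 2.025867…, 1.269, 1.354667…, 0.521333…, 0.5616, 0.032533… → R0 = 8.8824…
x·lx·mx: 0, 3.1174…, 4.051733…, 3.807, 5.418667…, 2.606667…, 3.3696, 0.227733… → Σ = 22.5988…
T = 22.5988… / 8.8824… = 2.544222… → 2.54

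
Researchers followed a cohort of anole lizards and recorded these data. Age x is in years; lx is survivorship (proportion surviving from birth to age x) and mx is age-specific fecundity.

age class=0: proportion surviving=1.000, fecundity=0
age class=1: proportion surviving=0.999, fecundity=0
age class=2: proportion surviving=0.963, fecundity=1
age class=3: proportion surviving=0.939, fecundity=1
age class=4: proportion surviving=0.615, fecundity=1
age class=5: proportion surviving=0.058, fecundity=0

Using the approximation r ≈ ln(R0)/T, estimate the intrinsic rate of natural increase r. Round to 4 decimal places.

0.3226

R0 = Σ lx·mx = 0 + 0 + 0.963 + 0.939 + 0.615 + 0 = 2.517
Σ x·lx·mx = 7.203; T = 7.203/2.517 = 2.86174…
r ≈ ln(R0)/T = ln(2.517)/2.86174… = 0.322555… → 0.3226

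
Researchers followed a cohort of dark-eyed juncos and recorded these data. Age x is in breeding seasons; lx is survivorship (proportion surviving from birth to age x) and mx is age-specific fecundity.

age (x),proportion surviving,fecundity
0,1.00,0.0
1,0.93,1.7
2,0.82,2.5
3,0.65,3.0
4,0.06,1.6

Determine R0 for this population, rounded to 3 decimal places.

lx·mx by age: 0, 1.581, 2.05, 1.95, 0.096
R0 = Σ lx·mx = 5.677 → 5.677

5.677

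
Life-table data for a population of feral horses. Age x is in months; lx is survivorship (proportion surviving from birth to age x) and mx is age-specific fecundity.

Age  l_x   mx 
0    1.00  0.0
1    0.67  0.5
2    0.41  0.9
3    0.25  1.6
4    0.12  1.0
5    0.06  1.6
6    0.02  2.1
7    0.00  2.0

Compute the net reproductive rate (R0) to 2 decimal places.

1.36

lx·mx by age: 0, 0.335, 0.369, 0.4, 0.12, 0.096, 0.042, 0
R0 = Σ lx·mx = 1.362 → 1.36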